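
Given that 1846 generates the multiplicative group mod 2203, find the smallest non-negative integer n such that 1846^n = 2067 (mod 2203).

1113

Baby-step giant-step with m = ceil(sqrt(2202)) = 47.
Baby table (1846^j mod 2203 for j=0..46):
  0:1  1:1846  2:1878  3:1469  4:2084  5:626  6:1224  7:1429
  8:943  9:408  10:1945  11:1783  12:136  13:2117  14:2063  15:1514
  16:1440  17:1422  18:1239  19:480  20:474  21:413  22:160  23:158
  24:872  25:1522  26:787  27:1025  28:1976  29:1731  30:1076  31:1393
  32:577  33:1093  34:1933  35:1661  36:1833  37:2113  38:1288  39:611
  40:2173  41:1898  42:938  43:2193  44:1367  45:1047  46:731
Giant step factor: 1846^(-47) ≡ 1394 (mod 2203).
Scan 2067·1394^i mod 2203 for i = 0, 1, …:
  i=0: 2067   i=1: 2077   i=2: 596   i=3: 293
  i=4: 887   i=5: 595   i=6: 1102   i=7: 697
  i=8: 95   i=9: 250     …   i=22: 1497
  i=23: 577
Match at i=23, j=32: n = 23·47 + 32 = 1113.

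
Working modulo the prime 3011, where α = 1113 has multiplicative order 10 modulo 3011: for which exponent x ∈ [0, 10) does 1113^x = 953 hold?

Successive powers of 1113 modulo 3011:
  1113^0=1  1113^1=1113  1113^2=1248  1113^3=953
So 1113^3 ≡ 953 (mod 3011), giving x = 3.

3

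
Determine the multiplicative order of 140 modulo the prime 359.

The order of 140 must divide p − 1 = 358 = 2 · 179.
Divisors: 1, 2, 179, 358.
Check each in increasing order: 140^1 ≡ 140;  140^2 ≡ 214;  140^179 ≡ 358;  140^358 ≡ 1.
Smallest exponent giving 1 is 358.

358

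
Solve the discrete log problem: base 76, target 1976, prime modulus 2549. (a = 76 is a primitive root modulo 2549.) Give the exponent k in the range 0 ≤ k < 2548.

1684

Baby-step giant-step with m = ceil(sqrt(2548)) = 51.
Baby table (76^j mod 2549 for j=0..50):
  0:1  1:76  2:678  3:548  4:864  5:1939  6:2071  7:1907
  8:2188  9:603  10:2495  11:994  12:1623  13:996  14:1775  15:2352
  16:322  17:1531  18:1651  19:575  20:367  21:2402  22:1573  23:2294
  24:1012  25:442  26:455  27:1443  28:61  29:2087  30:574  31:291
  32:1724  33:1025  34:1430  35:1622  36:920  37:1097  38:1804  39:2007
  40:2141  41:2129  42:1217  43:728  44:1799  45:1627  46:1300  47:1938
  48:1995  49:1229  50:1640
Giant step factor: 76^(-51) ≡ 752 (mod 2549).
Scan 1976·752^i mod 2549 for i = 0, 1, …:
  i=0: 1976   i=1: 2434   i=2: 186   i=3: 2226
  i=4: 1808   i=5: 999   i=6: 1842   i=7: 1077
  i=8: 1871   i=9: 2493     …   i=32: 556
  i=33: 76
Match at i=33, j=1: k = 33·51 + 1 = 1684.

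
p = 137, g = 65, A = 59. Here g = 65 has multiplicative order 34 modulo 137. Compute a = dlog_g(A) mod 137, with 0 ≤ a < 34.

Successive powers of 65 modulo 137:
  65^0=1  65^1=65  65^2=115  65^3=77  65^4=73  65^5=87
  65^6=38  65^7=4  65^8=123  65^9=49  65^10=34  65^11=18
  65^12=74  65^13=15  65^14=16  65^15=81  65^16=59
So 65^16 ≡ 59 (mod 137), giving a = 16.

16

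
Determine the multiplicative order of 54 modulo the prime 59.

58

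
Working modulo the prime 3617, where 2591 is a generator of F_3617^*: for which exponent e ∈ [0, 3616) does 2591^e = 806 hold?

Baby-step giant-step with m = ceil(sqrt(3616)) = 61.
Baby table (2591^j mod 3617 for j=0..60):
  0:1  1:2591  2:129  3:1475  4:2173  5:2191  6:1808  7:513
  8:1744  9:1071  10:722  11:713  12:2713  13:1552  14:2745  15:1273
  16:3256  17:1452  18:452  19:2841  20:436  21:1172  22:1989  23:2891
  24:3391  25:388  26:3399  27:3031  28:814  29:363  30:113  31:3423
  32:109  33:293  34:3210  35:1627  36:1752  37:97  38:1754  39:1662
  40:2012  41:995  42:2741  43:1760  44:2740  45:2786  46:2611  47:1311
  48:438  49:2737  50:2247  51:2224  52:503  53:1153  54:3398  55:440
  56:685  57:2505  58:1557  59:1232  60:1918
Giant step factor: 2591^(-61) ≡ 1529 (mod 3617).
Scan 806·1529^i mod 3617 for i = 0, 1, …:
  i=0: 806   i=1: 2594   i=2: 1994   i=3: 3312
  i=4: 248   i=5: 3024   i=6: 1170   i=7: 2132
  i=8: 911   i=9: 374     …   i=22: 3397
  i=23: 1
Match at i=23, j=0: e = 23·61 + 0 = 1403.

1403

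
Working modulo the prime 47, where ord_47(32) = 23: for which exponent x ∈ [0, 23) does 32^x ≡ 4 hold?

Successive powers of 32 modulo 47:
  32^0=1  32^1=32  32^2=37  32^3=9  32^4=6  32^5=4
So 32^5 ≡ 4 (mod 47), giving x = 5.

5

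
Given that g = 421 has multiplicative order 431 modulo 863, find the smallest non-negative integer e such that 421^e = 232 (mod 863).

144

Baby-step giant-step with m = ceil(sqrt(431)) = 21.
Baby table (421^j mod 863 for j=0..20):
  0:1  1:421  2:326  3:29  4:127  5:824  6:841  7:231
  8:595  9:225  10:658  11:858  12:484  13:96  14:718  15:228
  16:195  17:110  18:571  19:477  20:601
Giant step factor: 421^(-21) ≡ 293 (mod 863).
Scan 232·293^i mod 863 for i = 0, 1, …:
  i=0: 232   i=1: 662   i=2: 654   i=3: 36
  i=4: 192   i=5: 161   i=6: 571
Match at i=6, j=18: e = 6·21 + 18 = 144.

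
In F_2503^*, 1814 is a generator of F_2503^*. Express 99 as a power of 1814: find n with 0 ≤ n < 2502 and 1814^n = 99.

462

Baby-step giant-step with m = ceil(sqrt(2502)) = 51.
Baby table (1814^j mod 2503 for j=0..50):
  0:1  1:1814  2:1654  3:1762  4:2440  5:856  6:924  7:1629
  8:1466  9:1138  10:1860  11:2499  12:253  13:893  14:461  15:252
  16:1582  17:1310  18:993  19:1645  20:454  21:69  22:16  23:1491
  24:1434  25:659  26:1495  27:1181  28:2269  29:1034  30:929  31:687
  32:2227  33:2439  34:1545  35:1773  36:2370  37:1529  38:282  39:936
  40:870  41:1290  42:2258  43:1104  44:256  45:1329  46:417  47:532
  48:1393  49:1375  50:1262
Giant step factor: 1814^(-51) ≡ 1386 (mod 2503).
Scan 99·1386^i mod 2503 for i = 0, 1, …:
  i=0: 99   i=1: 2052   i=2: 664   i=3: 1703
  i=4: 29   i=5: 146   i=6: 2116   i=7: 1763
  i=8: 590   i=9: 1762
Match at i=9, j=3: n = 9·51 + 3 = 462.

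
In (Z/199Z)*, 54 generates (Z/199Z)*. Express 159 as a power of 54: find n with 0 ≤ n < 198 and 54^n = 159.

105

Baby-step giant-step with m = ceil(sqrt(198)) = 15.
Baby table (54^j mod 199 for j=0..14):
  0:1  1:54  2:130  3:55  4:184  5:185  6:40  7:170
  8:26  9:11  10:196  11:37  12:8  13:34  14:45
Giant step factor: 54^(-15) ≡ 109 (mod 199).
Scan 159·109^i mod 199 for i = 0, 1, …:
  i=0: 159   i=1: 18   i=2: 171   i=3: 132
  i=4: 60   i=5: 172   i=6: 42   i=7: 1
Match at i=7, j=0: n = 7·15 + 0 = 105.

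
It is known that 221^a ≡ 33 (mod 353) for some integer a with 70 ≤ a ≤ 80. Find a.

73

Compute 221^70 mod 353 = 312, then multiply by 221 repeatedly:
  221^70=312  221^71=117  221^72=88  221^73=33
Found 33 at exponent 73.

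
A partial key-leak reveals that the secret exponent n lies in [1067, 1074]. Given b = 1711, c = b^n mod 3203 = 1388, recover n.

Compute 1711^1067 mod 3203 = 1607, then multiply by 1711 repeatedly:
  1711^1067=1607  1711^1068=1403  1711^1069=1486  1711^1070=2567  1711^1071=824
  1711^1072=544  1711^1073=1914  1711^1074=1388
Found 1388 at exponent 1074.

1074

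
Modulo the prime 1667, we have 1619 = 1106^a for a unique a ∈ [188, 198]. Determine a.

189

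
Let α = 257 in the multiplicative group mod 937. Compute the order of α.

936

The order of 257 must divide p − 1 = 936 = 2^3 · 3^2 · 13.
Divisors: 1, 2, 3, 4, 6, 8, 9, 12, 13, 18, 24, 26, 36, 39, 52, 72, 78, 104, 117, 156, 234, 312, 468, 936.
Check each in increasing order: 257^1 ≡ 257;  257^2 ≡ 459;  257^3 ≡ 838;  257^4 ≡ 793;  257^6 ≡ 431;  257^8 ≡ 122;  257^9 ≡ 433;  257^12 ≡ 235;  257^13 ≡ 427;  257^18 ≡ 89;  257^24 ≡ 879;  257^26 ≡ 551;  257^36 ≡ 425;  257^39 ≡ 90;  257^52 ≡ 13;  257^72 ≡ 721;  257^78 ≡ 604;  257^104 ≡ 169;  257^117 ≡ 14;  257^156 ≡ 323;  257^234 ≡ 196;  257^312 ≡ 322;  257^468 ≡ 936;  257^936 ≡ 1.
Smallest exponent giving 1 is 936.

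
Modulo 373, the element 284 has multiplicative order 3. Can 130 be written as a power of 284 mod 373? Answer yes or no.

no

⟨284⟩ has order 3; its elements mod 373 are {1, 88, 284}.
130 is not in this set.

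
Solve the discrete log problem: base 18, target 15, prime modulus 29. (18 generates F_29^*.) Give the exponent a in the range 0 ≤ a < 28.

Successive powers of 18 modulo 29:
  18^0=1  18^1=18  18^2=5  18^3=3  18^4=25  18^5=15
So 18^5 ≡ 15 (mod 29), giving a = 5.

5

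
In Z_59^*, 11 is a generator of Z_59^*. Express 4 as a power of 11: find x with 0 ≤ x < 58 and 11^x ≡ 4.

Successive powers of 11 modulo 59:
  11^0=1  11^1=11  11^2=3  11^3=33  11^4=9  11^5=40
  11^6=27  11^7=2  11^8=22  11^9=6  11^10=7  11^11=18
  11^12=21  11^13=54  11^14=4
So 11^14 ≡ 4 (mod 59), giving x = 14.

14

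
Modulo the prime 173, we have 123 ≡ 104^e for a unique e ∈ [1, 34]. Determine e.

9

Compute 104^1 mod 173 = 104, then multiply by 104 repeatedly:
  104^1=104  104^2=90  104^3=18  104^4=142  104^5=63
  104^6=151  104^7=134  104^8=96  104^9=123
Found 123 at exponent 9.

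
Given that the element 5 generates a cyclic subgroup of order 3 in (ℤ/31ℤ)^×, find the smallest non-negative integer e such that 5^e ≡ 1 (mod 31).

0

Successive powers of 5 modulo 31:
  5^0=1
So 5^0 ≡ 1 (mod 31), giving e = 0.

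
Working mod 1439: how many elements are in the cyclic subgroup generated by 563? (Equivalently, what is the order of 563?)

719

The order of 563 must divide p − 1 = 1438 = 2 · 719.
Divisors: 1, 2, 719, 1438.
Check each in increasing order: 563^1 ≡ 563;  563^2 ≡ 389;  563^719 ≡ 1.
Smallest exponent giving 1 is 719.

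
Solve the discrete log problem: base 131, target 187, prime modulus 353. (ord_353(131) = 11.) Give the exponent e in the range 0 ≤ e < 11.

3

Successive powers of 131 modulo 353:
  131^0=1  131^1=131  131^2=217  131^3=187
So 131^3 ≡ 187 (mod 353), giving e = 3.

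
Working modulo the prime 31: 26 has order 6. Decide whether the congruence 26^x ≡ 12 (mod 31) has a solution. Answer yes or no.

no

12 ∈ ⟨26⟩ iff 12^6 ≡ 1 (mod 31), since |⟨26⟩| = 6.
12^6 mod 31 = 2.
Since 2 ≠ 1, 12 does not lie in the subgroup.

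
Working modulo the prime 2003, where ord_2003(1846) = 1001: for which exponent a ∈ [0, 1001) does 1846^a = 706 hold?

Baby-step giant-step with m = ceil(sqrt(1001)) = 32.
Baby table (1846^j mod 2003 for j=0..31):
  0:1  1:1846  2:613  3:1906  4:1208  5:629  6:1397  7:1001
  8:1080  9:695  10:1050  11:1399  12:687  13:303  14:501  15:1463
  16:654  17:1478  18:302  19:658  20:850  21:751  22:270  23:1676
  24:1264  25:1852  26:1674  27:1578  28:626  29:1868  30:1165  31:1371
Giant step factor: 1846^(-32) ≡ 1101 (mod 2003).
Scan 706·1101^i mod 2003 for i = 0, 1, …:
  i=0: 706   i=1: 142   i=2: 108   i=3: 731
  i=4: 1628   i=5: 1746   i=6: 1469   i=7: 948
  i=8: 185   i=9: 1382   i=10: 1305   i=11: 654
Match at i=11, j=16: a = 11·32 + 16 = 368.

368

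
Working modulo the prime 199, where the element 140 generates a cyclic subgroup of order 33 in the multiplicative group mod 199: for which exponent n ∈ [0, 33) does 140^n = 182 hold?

25

Successive powers of 140 modulo 199:
  140^0=1  140^1=140  140^2=98  140^3=188  140^4=52  140^5=116
  140^6=121  140^7=25  140^8=117  140^9=62  140^10=123  140^11=106
  140^12=114  140^13=40  140^14=28  140^15=139  140^16=157  140^17=90
  140^18=63  140^19=64  140^20=5  140^21=103  140^22=92  140^23=144
  140^24=61  140^25=182
So 140^25 ≡ 182 (mod 199), giving n = 25.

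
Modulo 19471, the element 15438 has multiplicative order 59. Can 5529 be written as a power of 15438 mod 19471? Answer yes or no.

yes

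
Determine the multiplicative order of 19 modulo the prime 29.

28

The order of 19 must divide p − 1 = 28 = 2^2 · 7.
Divisors: 1, 2, 4, 7, 14, 28.
Check each in increasing order: 19^1 ≡ 19;  19^2 ≡ 13;  19^4 ≡ 24;  19^7 ≡ 12;  19^14 ≡ 28;  19^28 ≡ 1.
Smallest exponent giving 1 is 28.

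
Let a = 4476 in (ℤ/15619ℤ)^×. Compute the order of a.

The order of 4476 must divide p − 1 = 15618 = 2 · 3 · 19 · 137.
Divisors: 1, 2, 3, 6, 19, 38, 57, 114, 137, 274, 411, 822, 2603, 5206, 7809, 15618.
Check each in increasing order: 4476^1 ≡ 4476;  4476^2 ≡ 11018;  4476^3 ≡ 7385;  4476^6 ≡ 12296;  4476^19 ≡ 12606;  4476^38 ≡ 3530;  4476^57 ≡ 649;  4476^114 ≡ 15107;  4476^137 ≡ 11273;  4476^274 ≡ 4345;  4476^411 ≡ 1.
Smallest exponent giving 1 is 411.

411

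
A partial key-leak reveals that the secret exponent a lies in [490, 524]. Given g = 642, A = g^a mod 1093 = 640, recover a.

Compute 642^490 mod 1093 = 267, then multiply by 642 repeatedly:
  642^490=267  642^491=906  642^492=176  642^493=413  642^494=640
Found 640 at exponent 494.

494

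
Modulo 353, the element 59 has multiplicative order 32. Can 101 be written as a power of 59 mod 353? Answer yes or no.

yes

101 ∈ ⟨59⟩ iff 101^32 ≡ 1 (mod 353), since |⟨59⟩| = 32.
101^32 mod 353 = 1.
Since 1 = 1, 101 lies in the subgroup.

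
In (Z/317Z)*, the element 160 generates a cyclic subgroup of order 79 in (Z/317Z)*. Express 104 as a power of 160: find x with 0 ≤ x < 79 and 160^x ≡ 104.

Baby-step giant-step with m = ceil(sqrt(79)) = 9.
Baby table (160^j mod 317 for j=0..8):
  0:1  1:160  2:240  3:43  4:223  5:176  6:264  7:79
  8:277
Giant step factor: 160^(-9) ≡ 280 (mod 317).
Scan 104·280^i mod 317 for i = 0, 1, …:
  i=0: 104   i=1: 273   i=2: 43
Match at i=2, j=3: x = 2·9 + 3 = 21.

21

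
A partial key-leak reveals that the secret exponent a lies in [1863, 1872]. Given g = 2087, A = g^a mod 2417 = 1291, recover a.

1869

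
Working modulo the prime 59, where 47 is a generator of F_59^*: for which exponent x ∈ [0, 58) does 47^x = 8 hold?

43

Baby-step giant-step with m = ceil(sqrt(58)) = 8.
Baby table (47^j mod 59 for j=0..7):
  0:1  1:47  2:26  3:42  4:27  5:30  6:53  7:13
Giant step factor: 47^(-8) ≡ 45 (mod 59).
Scan 8·45^i mod 59 for i = 0, 1, …:
  i=0: 8   i=1: 6   i=2: 34   i=3: 55
  i=4: 56   i=5: 42
Match at i=5, j=3: x = 5·8 + 3 = 43.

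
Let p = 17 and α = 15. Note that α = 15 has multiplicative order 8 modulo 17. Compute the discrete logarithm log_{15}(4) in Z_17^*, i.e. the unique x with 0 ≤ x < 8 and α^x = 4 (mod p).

2

Successive powers of 15 modulo 17:
  15^0=1  15^1=15  15^2=4
So 15^2 ≡ 4 (mod 17), giving x = 2.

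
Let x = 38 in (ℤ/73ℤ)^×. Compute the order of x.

The order of 38 must divide p − 1 = 72 = 2^3 · 3^2.
Divisors: 1, 2, 3, 4, 6, 8, 9, 12, 18, 24, 36, 72.
Check each in increasing order: 38^1 ≡ 38;  38^2 ≡ 57;  38^3 ≡ 49;  38^4 ≡ 37;  38^6 ≡ 65;  38^8 ≡ 55;  38^9 ≡ 46;  38^12 ≡ 64;  38^18 ≡ 72;  38^24 ≡ 8;  38^36 ≡ 1.
Smallest exponent giving 1 is 36.

36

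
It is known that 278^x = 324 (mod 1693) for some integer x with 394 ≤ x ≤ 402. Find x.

398

Compute 278^394 mod 1693 = 754, then multiply by 278 repeatedly:
  278^394=754  278^395=1373  278^396=769  278^397=464  278^398=324
Found 324 at exponent 398.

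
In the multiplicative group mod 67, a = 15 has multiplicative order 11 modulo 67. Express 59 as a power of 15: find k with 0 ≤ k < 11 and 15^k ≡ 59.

Successive powers of 15 modulo 67:
  15^0=1  15^1=15  15^2=24  15^3=25  15^4=40  15^5=64
  15^6=22  15^7=62  15^8=59
So 15^8 ≡ 59 (mod 67), giving k = 8.

8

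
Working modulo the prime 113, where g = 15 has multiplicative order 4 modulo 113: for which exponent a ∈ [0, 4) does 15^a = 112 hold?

Successive powers of 15 modulo 113:
  15^0=1  15^1=15  15^2=112
So 15^2 ≡ 112 (mod 113), giving a = 2.

2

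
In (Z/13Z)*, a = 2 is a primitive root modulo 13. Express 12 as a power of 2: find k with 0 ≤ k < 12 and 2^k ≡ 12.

6

Successive powers of 2 modulo 13:
  2^0=1  2^1=2  2^2=4  2^3=8  2^4=3  2^5=6
  2^6=12
So 2^6 ≡ 12 (mod 13), giving k = 6.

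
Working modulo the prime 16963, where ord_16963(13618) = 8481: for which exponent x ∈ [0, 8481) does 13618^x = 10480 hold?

Baby-step giant-step with m = ceil(sqrt(8481)) = 93.
Baby table (13618^j mod 16963 for j=0..92):
  0:1  1:13618  2:10408  3:10279  4:746  5:15154  6:12277  7:858
  8:13700  9:7526  10:15585  11:12437  12:8474  13:16606  14:6755  15:16204
  16:11368  17:5086  18:1219  19:10528  20:15991  21:11407  22:10335  23:19
  24:4297  25:11159  26:8708  27:14174  28:16518  29:12744  30:16302  31:5855
  32:7290  33:7744  34:15784  35:8339  36:10180  37:9604  38:2542  39:12436
  40:11819  41:6198  42:13439  43:15458  44:13177  45:9772  46:361  47:13791
  48:8465  49:12785  50:14861  51:8508  52:4654  53:4404  54:9467  55:2806
  56:11432  57:11525  58:5774  59:6827  60:12846  61:14372  62:15765  63:4042
  64:15984  65:896  66:5331  67:12881  68:16038  69:6859  70:7584  71:8168
  72:5433  73:10951  74:8985  75:3611  76:15824  77:10243  78:2425  79:13652
  80:15419  81:7928  82:10972  83:6592  84:1660  85:11164  86:8946  87:15325
  88:61  89:16474  90:7257  91:16351  92:11580
Giant step factor: 13618^(-93) ≡ 1611 (mod 16963).
Scan 10480·1611^i mod 16963 for i = 0, 1, …:
  i=0: 10480   i=1: 5095   i=2: 14916   i=3: 10068
  i=4: 2920   i=5: 5369   i=6: 15292   i=7: 5136
  i=8: 13115   i=9: 9330     …   i=25: 3721
  i=26: 6592
Match at i=26, j=83: x = 26·93 + 83 = 2501.

2501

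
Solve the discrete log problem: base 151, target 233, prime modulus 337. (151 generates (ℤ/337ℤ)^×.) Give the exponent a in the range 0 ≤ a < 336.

152

Baby-step giant-step with m = ceil(sqrt(336)) = 19.
Baby table (151^j mod 337 for j=0..18):
  0:1  1:151  2:222  3:159  4:82  5:250  6:6  7:232
  8:321  9:280  10:155  11:152  12:36  13:44  14:241  15:332
  16:256  17:238  18:216
Giant step factor: 151^(-19) ≡ 60 (mod 337).
Scan 233·60^i mod 337 for i = 0, 1, …:
  i=0: 233   i=1: 163   i=2: 7   i=3: 83
  i=4: 262   i=5: 218   i=6: 274   i=7: 264
  i=8: 1
Match at i=8, j=0: a = 8·19 + 0 = 152.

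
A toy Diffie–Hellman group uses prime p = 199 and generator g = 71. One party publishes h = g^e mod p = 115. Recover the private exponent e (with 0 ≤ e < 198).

82

Baby-step giant-step with m = ceil(sqrt(198)) = 15.
Baby table (71^j mod 199 for j=0..14):
  0:1  1:71  2:66  3:109  4:177  5:30  6:140  7:189
  8:86  9:136  10:104  11:21  12:98  13:192  14:100
Giant step factor: 71^(-15) ≡ 171 (mod 199).
Scan 115·171^i mod 199 for i = 0, 1, …:
  i=0: 115   i=1: 163   i=2: 13   i=3: 34
  i=4: 43   i=5: 189
Match at i=5, j=7: e = 5·15 + 7 = 82.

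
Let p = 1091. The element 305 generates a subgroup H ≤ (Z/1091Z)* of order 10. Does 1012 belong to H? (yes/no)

yes

1012 ∈ ⟨305⟩ iff 1012^10 ≡ 1 (mod 1091), since |⟨305⟩| = 10.
1012^10 mod 1091 = 1.
Since 1 = 1, 1012 lies in the subgroup.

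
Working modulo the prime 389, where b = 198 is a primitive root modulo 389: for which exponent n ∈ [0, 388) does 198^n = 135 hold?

227

Baby-step giant-step with m = ceil(sqrt(388)) = 20.
Baby table (198^j mod 389 for j=0..19):
  0:1  1:198  2:304  3:286  4:223  5:197  6:106  7:371
  8:326  9:363  10:298  11:265  12:344  13:37  14:324  15:356
  16:79  17:82  18:287  19:32
Giant step factor: 198^(-20) ≡ 66 (mod 389).
Scan 135·66^i mod 389 for i = 0, 1, …:
  i=0: 135   i=1: 352   i=2: 281   i=3: 263
  i=4: 242   i=5: 23   i=6: 351   i=7: 215
  i=8: 186   i=9: 217   i=10: 318   i=11: 371
Match at i=11, j=7: n = 11·20 + 7 = 227.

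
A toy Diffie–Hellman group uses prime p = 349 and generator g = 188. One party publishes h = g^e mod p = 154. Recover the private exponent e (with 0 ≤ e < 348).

313

Baby-step giant-step with m = ceil(sqrt(348)) = 19.
Baby table (188^j mod 349 for j=0..18):
  0:1  1:188  2:95  3:61  4:300  5:211  6:231  7:152
  8:307  9:131  10:198  11:230  12:313  13:212  14:70  15:247
  16:19  17:82  18:60
Giant step factor: 188^(-19) ≡ 134 (mod 349).
Scan 154·134^i mod 349 for i = 0, 1, …:
  i=0: 154   i=1: 45   i=2: 97   i=3: 85
  i=4: 222   i=5: 83   i=6: 303   i=7: 118
  i=8: 107   i=9: 29     …   i=15: 14
  i=16: 131
Match at i=16, j=9: e = 16·19 + 9 = 313.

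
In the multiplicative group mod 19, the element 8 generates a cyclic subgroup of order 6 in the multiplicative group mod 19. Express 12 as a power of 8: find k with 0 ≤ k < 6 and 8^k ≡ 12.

5

Successive powers of 8 modulo 19:
  8^0=1  8^1=8  8^2=7  8^3=18  8^4=11  8^5=12
So 8^5 ≡ 12 (mod 19), giving k = 5.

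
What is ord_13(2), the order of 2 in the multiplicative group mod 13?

The order of 2 must divide p − 1 = 12 = 2^2 · 3.
Divisors: 1, 2, 3, 4, 6, 12.
Check each in increasing order: 2^1 ≡ 2;  2^2 ≡ 4;  2^3 ≡ 8;  2^4 ≡ 3;  2^6 ≡ 12;  2^12 ≡ 1.
Smallest exponent giving 1 is 12.

12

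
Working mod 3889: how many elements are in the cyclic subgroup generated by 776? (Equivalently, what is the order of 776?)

972

The order of 776 must divide p − 1 = 3888 = 2^4 · 3^5.
Divisors: 1, 2, 3, 4, 6, 8, 9, 12, 16, 18, 24, 27, 36, 48, 54, 72, 81, 108, 144, 162, 216, 243, 324, 432, 486, 648, 972, 1296, 1944, 3888.
Check each in increasing order: 776^1 ≡ 776;  776^2 ≡ 3270;  776^3 ≡ 1892;  776^4 ≡ 2039;  776^6 ≡ 1784;  776^8 ≡ 180;  776^9 ≡ 3565;  776^12 ≡ 1454;  776^16 ≡ 1288;  776^18 ≡ 3862;  776^24 ≡ 2389;  776^27 ≡ 970;  776^36 ≡ 729;  776^48 ≡ 2158;  776^54 ≡ 3651;  776^72 ≡ 2537;  776^81 ≡ 2480;  776^108 ≡ 2198;  776^144 ≡ 74;  776^162 ≡ 1891;  776^216 ≡ 1066;  776^243 ≡ 3435;  776^324 ≡ 1890;  776^432 ≡ 768;  776^486 ≡ 3888;  776^648 ≡ 1998;  776^972 ≡ 1.
Smallest exponent giving 1 is 972.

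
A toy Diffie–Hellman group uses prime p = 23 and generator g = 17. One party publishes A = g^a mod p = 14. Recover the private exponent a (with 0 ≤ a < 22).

3

Successive powers of 17 modulo 23:
  17^0=1  17^1=17  17^2=13  17^3=14
So 17^3 ≡ 14 (mod 23), giving a = 3.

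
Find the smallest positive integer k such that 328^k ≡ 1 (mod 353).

176

The order of 328 must divide p − 1 = 352 = 2^5 · 11.
Divisors: 1, 2, 4, 8, 11, 16, 22, 32, 44, 88, 176, 352.
Check each in increasing order: 328^1 ≡ 328;  328^2 ≡ 272;  328^4 ≡ 207;  328^8 ≡ 136;  328^11 ≡ 60;  328^16 ≡ 140;  328^22 ≡ 70;  328^32 ≡ 185;  328^44 ≡ 311;  328^88 ≡ 352;  328^176 ≡ 1.
Smallest exponent giving 1 is 176.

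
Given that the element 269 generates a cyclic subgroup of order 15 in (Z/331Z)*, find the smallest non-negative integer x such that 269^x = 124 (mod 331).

Successive powers of 269 modulo 331:
  269^0=1  269^1=269  269^2=203  269^3=323  269^4=165  269^5=31
  269^6=64  269^7=4  269^8=83  269^9=150  269^10=299  269^11=329
  269^12=124
So 269^12 ≡ 124 (mod 331), giving x = 12.

12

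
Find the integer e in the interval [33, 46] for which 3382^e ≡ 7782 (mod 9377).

Compute 3382^33 mod 9377 = 2406, then multiply by 3382 repeatedly:
  3382^33=2406  3382^34=7233  3382^35=6790  3382^36=8884  3382^37=1780
  3382^38=9303  3382^39=2911  3382^40=8529  3382^41=1426  3382^42=2954
  3382^43=3923  3382^44=8508  3382^45=5420  3382^46=7782
Found 7782 at exponent 46.

46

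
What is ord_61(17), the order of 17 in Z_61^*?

The order of 17 must divide p − 1 = 60 = 2^2 · 3 · 5.
Divisors: 1, 2, 3, 4, 5, 6, 10, 12, 15, 20, 30, 60.
Check each in increasing order: 17^1 ≡ 17;  17^2 ≡ 45;  17^3 ≡ 33;  17^4 ≡ 12;  17^5 ≡ 21;  17^6 ≡ 52;  17^10 ≡ 14;  17^12 ≡ 20;  17^15 ≡ 50;  17^20 ≡ 13;  17^30 ≡ 60;  17^60 ≡ 1.
Smallest exponent giving 1 is 60.

60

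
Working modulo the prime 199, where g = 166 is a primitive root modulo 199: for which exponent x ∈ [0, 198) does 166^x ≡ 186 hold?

127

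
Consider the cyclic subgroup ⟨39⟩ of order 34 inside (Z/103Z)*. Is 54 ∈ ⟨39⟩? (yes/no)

no

54 ∈ ⟨39⟩ iff 54^34 ≡ 1 (mod 103), since |⟨39⟩| = 34.
54^34 mod 103 = 46.
Since 46 ≠ 1, 54 does not lie in the subgroup.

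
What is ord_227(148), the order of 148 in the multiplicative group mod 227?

226

The order of 148 must divide p − 1 = 226 = 2 · 113.
Divisors: 1, 2, 113, 226.
Check each in increasing order: 148^1 ≡ 148;  148^2 ≡ 112;  148^113 ≡ 226;  148^226 ≡ 1.
Smallest exponent giving 1 is 226.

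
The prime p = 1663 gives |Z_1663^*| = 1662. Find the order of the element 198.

The order of 198 must divide p − 1 = 1662 = 2 · 3 · 277.
Divisors: 1, 2, 3, 6, 277, 554, 831, 1662.
Check each in increasing order: 198^1 ≡ 198;  198^2 ≡ 955;  198^3 ≡ 1171;  198^6 ≡ 929;  198^277 ≡ 1344;  198^554 ≡ 318;  198^831 ≡ 1.
Smallest exponent giving 1 is 831.

831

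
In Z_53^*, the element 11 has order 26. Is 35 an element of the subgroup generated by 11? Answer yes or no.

35 ∈ ⟨11⟩ iff 35^26 ≡ 1 (mod 53), since |⟨11⟩| = 26.
35^26 mod 53 = 52.
Since 52 ≠ 1, 35 does not lie in the subgroup.

no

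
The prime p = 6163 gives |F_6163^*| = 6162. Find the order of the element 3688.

The order of 3688 must divide p − 1 = 6162 = 2 · 3 · 13 · 79.
Divisors: 1, 2, 3, 6, 13, 26, 39, 78, 79, 158, 237, 474, 1027, 2054, 3081, 6162.
Check each in increasing order: 3688^1 ≡ 3688;  3688^2 ≡ 5766;  3688^3 ≡ 2658;  3688^6 ≡ 2166;  3688^13 ≡ 2429;  3688^26 ≡ 2050;  3688^39 ≡ 5909;  3688^78 ≡ 2886;  3688^79 ≡ 67;  3688^158 ≡ 4489;  3688^237 ≡ 4939;  3688^474 ≡ 567;  3688^1027 ≡ 78;  3688^2054 ≡ 6084;  3688^3081 ≡ 1.
Smallest exponent giving 1 is 3081.

3081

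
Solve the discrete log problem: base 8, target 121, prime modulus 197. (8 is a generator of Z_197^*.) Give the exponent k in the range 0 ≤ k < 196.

150

Baby-step giant-step with m = ceil(sqrt(196)) = 14.
Baby table (8^j mod 197 for j=0..13):
  0:1  1:8  2:64  3:118  4:156  5:66  6:134  7:87
  8:105  9:52  10:22  11:176  12:29  13:35
Giant step factor: 8^(-14) ≡ 19 (mod 197).
Scan 121·19^i mod 197 for i = 0, 1, …:
  i=0: 121   i=1: 132   i=2: 144   i=3: 175
  i=4: 173   i=5: 135   i=6: 4   i=7: 76
  i=8: 65   i=9: 53   i=10: 22
Match at i=10, j=10: k = 10·14 + 10 = 150.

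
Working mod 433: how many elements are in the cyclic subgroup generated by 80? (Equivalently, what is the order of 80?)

The order of 80 must divide p − 1 = 432 = 2^4 · 3^3.
Divisors: 1, 2, 3, 4, 6, 8, 9, 12, 16, 18, 24, 27, 36, 48, 54, 72, 108, 144, 216, 432.
Check each in increasing order: 80^1 ≡ 80;  80^2 ≡ 338;  80^3 ≡ 194;  80^4 ≡ 365;  80^6 ≡ 398;  80^8 ≡ 294;  80^9 ≡ 138;  80^12 ≡ 359;  80^16 ≡ 269;  80^18 ≡ 425;  80^24 ≡ 280;  80^27 ≡ 195;  80^36 ≡ 64;  80^48 ≡ 27;  80^54 ≡ 354;  80^72 ≡ 199;  80^108 ≡ 179;  80^144 ≡ 198;  80^216 ≡ 432;  80^432 ≡ 1.
Smallest exponent giving 1 is 432.

432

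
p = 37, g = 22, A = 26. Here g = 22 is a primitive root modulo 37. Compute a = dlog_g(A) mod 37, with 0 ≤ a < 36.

12

Successive powers of 22 modulo 37:
  22^0=1  22^1=22  22^2=3  22^3=29  22^4=9  22^5=13
  22^6=27  22^7=2  22^8=7  22^9=6  22^10=21  22^11=18
  22^12=26
So 22^12 ≡ 26 (mod 37), giving a = 12.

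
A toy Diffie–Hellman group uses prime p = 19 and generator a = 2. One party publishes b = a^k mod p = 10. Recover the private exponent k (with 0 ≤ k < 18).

17

Successive powers of 2 modulo 19:
  2^0=1  2^1=2  2^2=4  2^3=8  2^4=16  2^5=13
  2^6=7  2^7=14  2^8=9  2^9=18  2^10=17  2^11=15
  2^12=11  2^13=3  2^14=6  2^15=12  2^16=5  2^17=10
So 2^17 ≡ 10 (mod 19), giving k = 17.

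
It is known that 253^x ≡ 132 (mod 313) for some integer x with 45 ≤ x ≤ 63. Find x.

Compute 253^45 mod 313 = 180, then multiply by 253 repeatedly:
  253^45=180  253^46=155  253^47=90  253^48=234  253^49=45
  253^50=117  253^51=179  253^52=215  253^53=246  253^54=264
  253^55=123  253^56=132
Found 132 at exponent 56.

56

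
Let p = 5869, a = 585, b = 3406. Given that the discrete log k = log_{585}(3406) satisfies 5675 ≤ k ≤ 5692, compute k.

5686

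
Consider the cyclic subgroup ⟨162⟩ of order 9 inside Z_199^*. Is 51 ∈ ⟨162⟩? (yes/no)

no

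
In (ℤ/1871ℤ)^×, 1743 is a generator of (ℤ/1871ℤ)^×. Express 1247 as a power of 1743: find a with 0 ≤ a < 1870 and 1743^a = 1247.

1595

Baby-step giant-step with m = ceil(sqrt(1870)) = 44.
Baby table (1743^j mod 1871 for j=0..43):
  0:1  1:1743  2:1416  3:239  4:1215  5:1644  6:991  7:380
  8:6  9:1103  10:1012  11:1434  12:1677  13:509  14:333  15:409
  16:36  17:1005  18:459  19:1120  20:707  21:1183  22:127  23:583
  24:216  25:417  26:883  27:1107  28:500  29:1485  30:762  31:1627
  32:1296  33:631  34:1556  35:1029  36:1129  37:1426  38:830  39:407
  40:292  41:44  42:1852  43:561
Giant step factor: 1743^(-44) ≡ 1452 (mod 1871).
Scan 1247·1452^i mod 1871 for i = 0, 1, …:
  i=0: 1247   i=1: 1387   i=2: 728   i=3: 1812
  i=4: 398   i=5: 1628   i=6: 783   i=7: 1219
  i=8: 22   i=9: 137     …   i=35: 1555
  i=36: 1434
Match at i=36, j=11: a = 36·44 + 11 = 1595.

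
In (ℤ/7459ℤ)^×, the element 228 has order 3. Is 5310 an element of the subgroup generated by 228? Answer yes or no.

⟨228⟩ has order 3; its elements mod 7459 are {1, 228, 7230}.
5310 is not in this set.

no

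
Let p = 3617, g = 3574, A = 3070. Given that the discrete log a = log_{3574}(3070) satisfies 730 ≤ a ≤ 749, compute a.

741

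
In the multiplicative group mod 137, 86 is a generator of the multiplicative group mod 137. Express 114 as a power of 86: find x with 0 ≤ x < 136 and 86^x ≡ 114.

59

Baby-step giant-step with m = ceil(sqrt(136)) = 12.
Baby table (86^j mod 137 for j=0..11):
  0:1  1:86  2:135  3:102  4:4  5:70  6:129  7:134
  8:16  9:6  10:105  11:125
Giant step factor: 86^(-12) ≡ 15 (mod 137).
Scan 114·15^i mod 137 for i = 0, 1, …:
  i=0: 114   i=1: 66   i=2: 31   i=3: 54
  i=4: 125
Match at i=4, j=11: x = 4·12 + 11 = 59.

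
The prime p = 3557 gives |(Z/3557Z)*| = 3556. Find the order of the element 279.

The order of 279 must divide p − 1 = 3556 = 2^2 · 7 · 127.
Divisors: 1, 2, 4, 7, 14, 28, 127, 254, 508, 889, 1778, 3556.
Check each in increasing order: 279^1 ≡ 279;  279^2 ≡ 3144;  279^4 ≡ 3390;  279^7 ≡ 3096;  279^14 ≡ 2658;  279^28 ≡ 762;  279^127 ≡ 929;  279^254 ≡ 2247;  279^508 ≡ 1626;  279^889 ≡ 943;  279^1778 ≡ 3556;  279^3556 ≡ 1.
Smallest exponent giving 1 is 3556.

3556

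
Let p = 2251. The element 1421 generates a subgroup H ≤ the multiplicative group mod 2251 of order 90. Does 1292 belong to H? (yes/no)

yes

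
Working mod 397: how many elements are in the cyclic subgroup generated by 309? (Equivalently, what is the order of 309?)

36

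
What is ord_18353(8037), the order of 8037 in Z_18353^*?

The order of 8037 must divide p − 1 = 18352 = 2^4 · 31 · 37.
Divisors: 1, 2, 4, 8, 16, 31, 37, 62, 74, 124, 148, 248, 296, 496, 592, 1147, 2294, 4588, 9176, 18352.
Check each in increasing order: 8037^1 ≡ 8037;  8037^2 ≡ 9162;  8037^4 ≡ 13975;  8037^8 ≡ 6352;  8037^16 ≡ 8010;  8037^31 ≡ 2619;  8037^37 ≡ 15265;  8037^62 ≡ 13492;  8037^74 ≡ 10537;  8037^124 ≡ 9010;  8037^148 ≡ 11072;  8037^248 ≡ 4781;  8037^296 ≡ 9497;  8037^496 ≡ 8476;  8037^592 ≡ 6367;  8037^1147 ≡ 1.
Smallest exponent giving 1 is 1147.

1147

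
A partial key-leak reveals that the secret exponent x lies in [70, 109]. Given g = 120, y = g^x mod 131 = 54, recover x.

Compute 120^70 mod 131 = 52, then multiply by 120 repeatedly:
  120^70=52  120^71=83  120^72=4  120^73=87  120^74=91
  120^75=47  120^76=7  120^77=54
Found 54 at exponent 77.

77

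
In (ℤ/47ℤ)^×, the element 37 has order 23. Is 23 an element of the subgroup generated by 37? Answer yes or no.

no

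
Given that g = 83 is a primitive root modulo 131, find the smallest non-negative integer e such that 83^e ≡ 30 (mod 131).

129

Baby-step giant-step with m = ceil(sqrt(130)) = 12.
Baby table (83^j mod 131 for j=0..11):
  0:1  1:83  2:77  3:103  4:34  5:71  6:129  7:96
  8:108  9:56  10:63  11:120
Giant step factor: 83^(-12) ≡ 33 (mod 131).
Scan 30·33^i mod 131 for i = 0, 1, …:
  i=0: 30   i=1: 73   i=2: 51   i=3: 111
  i=4: 126   i=5: 97   i=6: 57   i=7: 47
  i=8: 110   i=9: 93   i=10: 56
Match at i=10, j=9: e = 10·12 + 9 = 129.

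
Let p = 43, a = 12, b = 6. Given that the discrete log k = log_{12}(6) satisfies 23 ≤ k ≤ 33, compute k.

28

Compute 12^23 mod 43 = 28, then multiply by 12 repeatedly:
  12^23=28  12^24=35  12^25=33  12^26=9  12^27=22
  12^28=6
Found 6 at exponent 28.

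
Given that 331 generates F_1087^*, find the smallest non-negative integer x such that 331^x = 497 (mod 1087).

631

Baby-step giant-step with m = ceil(sqrt(1086)) = 33.
Baby table (331^j mod 1087 for j=0..32):
  0:1  1:331  2:861  3:197  4:1074  5:45  6:764  7:700
  8:169  9:502  10:938  11:683  12:1064  13:1083  14:850  15:904
  16:299  17:52  18:907  19:205  20:461  21:411  22:166  23:596
  24:529  25:92  26:16  27:948  28:732  29:978  30:879  31:720
  32:267
Giant step factor: 331^(-33) ≡ 56 (mod 1087).
Scan 497·56^i mod 1087 for i = 0, 1, …:
  i=0: 497   i=1: 657   i=2: 921   i=3: 487
  i=4: 97   i=5: 1084   i=6: 919   i=7: 375
  i=8: 347   i=9: 953     …   i=18: 58
  i=19: 1074
Match at i=19, j=4: x = 19·33 + 4 = 631.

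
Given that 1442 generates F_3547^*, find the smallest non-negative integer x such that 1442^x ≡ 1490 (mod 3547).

Baby-step giant-step with m = ceil(sqrt(3546)) = 60.
Baby table (1442^j mod 3547 for j=0..59):
  0:1  1:1442  2:822  3:626  4:1754  5:257  6:1706  7:1981
  8:1267  9:309  10:2203  11:2161  12:1896  13:2842  14:1379  15:2198
  16:2045  17:1333  18:3259  19:3250  20:913  21:609  22:2069  23:471
  24:1705  25:539  26:445  27:3230  28:449  29:1904  30:190  31:861
  32:112  33:1889  34:3389  35:2719  36:1363  37:408  38:3081  39:1958
  40:24  41:2685  42:1993  43:836  44:3079  45:2621  46:1927  47:1433
  48:2032  49:322  50:3214  51:2206  52:2940  53:815  54:1173  55:3094
  56:2969  57:69  58:182  59:3513
Giant step factor: 1442^(-60) ≡ 3136 (mod 3547).
Scan 1490·3136^i mod 3547 for i = 0, 1, …:
  i=0: 1490   i=1: 1241   i=2: 717   i=3: 3261
  i=4: 495   i=5: 2281   i=6: 2464   i=7: 1738
  i=8: 2176   i=9: 3055     …   i=43: 3108
  i=44: 3079
Match at i=44, j=44: x = 44·60 + 44 = 2684.

2684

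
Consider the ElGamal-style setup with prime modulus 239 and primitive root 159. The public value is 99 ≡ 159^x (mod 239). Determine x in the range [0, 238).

88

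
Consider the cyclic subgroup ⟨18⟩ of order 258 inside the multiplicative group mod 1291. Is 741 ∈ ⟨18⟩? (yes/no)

741 ∈ ⟨18⟩ iff 741^258 ≡ 1 (mod 1291), since |⟨18⟩| = 258.
741^258 mod 1291 = 1.
Since 1 = 1, 741 lies in the subgroup.

yes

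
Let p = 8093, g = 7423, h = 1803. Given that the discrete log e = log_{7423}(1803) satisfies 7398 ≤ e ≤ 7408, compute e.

7398

Compute 7423^7398 mod 8093 = 1803, then multiply by 7423 repeatedly:
  7423^7398=1803
Found 1803 at exponent 7398.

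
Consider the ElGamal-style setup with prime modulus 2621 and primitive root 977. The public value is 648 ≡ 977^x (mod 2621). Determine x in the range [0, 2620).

Baby-step giant-step with m = ceil(sqrt(2620)) = 52.
Baby table (977^j mod 2621 for j=0..51):
  0:1  1:977  2:485  3:2065  4:1956  5:303  6:2479  7:179
  8:1897  9:322  10:74  11:1531  12:1817  13:792  14:589  15:1454
  16:2597  17:141  18:1465  19:239  20:234  21:591  22:787  23:946
  24:1650  25:135  26:845  27:2571  28:949  29:1960  30:1590  31:1798
  32:576  33:1858  34:1534  35:2127  36:2247  37:1542  38:2080  39:885
  40:2336  41:2002  42:688  43:1200  44:813  45:138  46:1155  47:1405
  48:1902  49:2586  50:2499  51:1372
Giant step factor: 977^(-52) ≡ 1274 (mod 2621).
Scan 648·1274^i mod 2621 for i = 0, 1, …:
  i=0: 648   i=1: 2558   i=2: 989   i=3: 1906
  i=4: 1198   i=5: 830   i=6: 1157   i=7: 1016
  i=8: 2231   i=9: 1130     …   i=35: 1286
  i=36: 239
Match at i=36, j=19: x = 36·52 + 19 = 1891.

1891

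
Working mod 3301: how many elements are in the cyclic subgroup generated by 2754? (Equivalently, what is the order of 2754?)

275

The order of 2754 must divide p − 1 = 3300 = 2^2 · 3 · 5^2 · 11.
Divisors: 1, 2, 3, 4, 5, 6, 10, 11, 12, 15, 20, 22, 25, 30, 33, 44, 50, 55, 60, 66, 75, 100, 110, 132, 150, 165, 220, 275, 300, 330, 550, 660, 825, 1100, 1650, 3300.
Check each in increasing order: 2754^1 ≡ 2754;  2754^2 ≡ 2119;  2754^3 ≡ 2859;  2754^4 ≡ 801;  2754^5 ≡ 886;  2754^6 ≡ 605;  2754^10 ≡ 2659;  2754^11 ≡ 1268;  2754^12 ≡ 2915;  2754^15 ≡ 2261;  2754^20 ≡ 2840;  2754^22 ≡ 237;  2754^25 ≡ 878;  2754^30 ≡ 2173;  2754^33 ≡ 125;  2754^44 ≡ 52;  2754^50 ≡ 1751;  2754^55 ≡ 3217;  2754^60 ≡ 1499;  2754^66 ≡ 2421;  2754^75 ≡ 2413;  2754^100 ≡ 2673;  2754^110 ≡ 454;  2754^132 ≡ 1966;  2754^150 ≡ 2906;  2754^165 ≡ 1476;  2754^220 ≡ 1454;  2754^275 ≡ 1.
Smallest exponent giving 1 is 275.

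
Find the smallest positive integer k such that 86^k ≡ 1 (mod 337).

168

The order of 86 must divide p − 1 = 336 = 2^4 · 3 · 7.
Divisors: 1, 2, 3, 4, 6, 7, 8, 12, 14, 16, 21, 24, 28, 42, 48, 56, 84, 112, 168, 336.
Check each in increasing order: 86^1 ≡ 86;  86^2 ≡ 319;  86^3 ≡ 137;  86^4 ≡ 324;  86^6 ≡ 234;  86^7 ≡ 241;  86^8 ≡ 169;  86^12 ≡ 162;  86^14 ≡ 117;  86^16 ≡ 253;  86^21 ≡ 226;  86^24 ≡ 295;  86^28 ≡ 209;  86^42 ≡ 189;  86^48 ≡ 79;  86^56 ≡ 208;  86^84 ≡ 336;  86^112 ≡ 128;  86^168 ≡ 1.
Smallest exponent giving 1 is 168.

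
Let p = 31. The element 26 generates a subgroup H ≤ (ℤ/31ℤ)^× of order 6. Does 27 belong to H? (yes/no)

no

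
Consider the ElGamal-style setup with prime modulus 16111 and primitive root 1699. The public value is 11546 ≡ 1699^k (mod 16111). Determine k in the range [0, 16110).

Baby-step giant-step with m = ceil(sqrt(16110)) = 127.
Baby table (1699^j mod 16111 for j=0..126):
  0:1  1:1699  2:2732  3:1700  4:4431  5:4432  6:6131  7:8863
  8:10563  9:14994  10:3315  11:9446  12:2198  13:12761  14:11644  15:14959
  16:8294  17:10492  18:7142  19:2675  20:1523  21:9817  22:4198  23:11340
  24:14015  25:15538  26:9244  27:13442  28:8671  29:6575  30:6002  31:15246
  32:12577  33:5137  34:11712  35:1603  36:738  37:13315  38:2341  39:14053
  40:15656  41:283  42:13598  43:15939  44:13881  45:13426  46:13709  47:11196
  48:11024  49:8794  50:6109  51:3707  52:14903  53:9816  54:2499  55:8608
  56:12315  57:11107  58:4812  59:7311  60:15919  61:12123  62:7119  63:11931
  64:3131  65:2939  66:15062  67:6070  68:1890  69:5021  70:7960  71:6911
  72:12981  73:14871  74:3781  75:11741  76:2541  77:15522  78:14282  79:1952
  80:13693  81:123  82:15645  83:13816  84:15768  85:13350  86:13473  87:13007
  88:10712  89:10369  90:7608  91:4970  92:1866  93:12578  94:6836  95:14444
  96:3303  97:5169  98:1636  99:8472  100:6805  101:10108  102:15277  103:802
  104:9274  105:16079  106:10076  107:9242  108:10044  109:3207  110:3175  111:13251
  112:6382  113:315  114:3522  115:6697  116:3837  117:10219  118:10534  119:14056
  120:4642  121:8479  122:2587  123:13121  124:11066  125:15708  126:8076
Giant step factor: 1699^(-127) ≡ 9957 (mod 16111).
Scan 11546·9957^i mod 16111 for i = 0, 1, …:
  i=0: 11546   i=1: 11537   i=2: 2479   i=3: 1351
  i=4: 15333   i=5: 2845   i=6: 4527   i=7: 12872
  i=8: 3499   i=9: 7561     …   i=38: 7055
  i=39: 2675
Match at i=39, j=19: k = 39·127 + 19 = 4972.

4972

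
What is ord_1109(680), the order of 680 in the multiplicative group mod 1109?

The order of 680 must divide p − 1 = 1108 = 2^2 · 277.
Divisors: 1, 2, 4, 277, 554, 1108.
Check each in increasing order: 680^1 ≡ 680;  680^2 ≡ 1056;  680^4 ≡ 591;  680^277 ≡ 755;  680^554 ≡ 1108;  680^1108 ≡ 1.
Smallest exponent giving 1 is 1108.

1108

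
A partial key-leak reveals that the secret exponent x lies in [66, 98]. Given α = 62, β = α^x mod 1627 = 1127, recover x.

Compute 62^66 mod 1627 = 1238, then multiply by 62 repeatedly:
  62^66=1238  62^67=287  62^68=1524  62^69=122  62^70=1056
  62^71=392  62^72=1526  62^73=246  62^74=609  62^75=337
  62^76=1370  62^77=336  62^78=1308  62^79=1373  62^80=522
  62^81=1451  62^82=477  62^83=288  62^84=1586  62^85=712
  62^86=215  62^87=314  62^88=1571  62^89=1409  62^90=1127
Found 1127 at exponent 90.

90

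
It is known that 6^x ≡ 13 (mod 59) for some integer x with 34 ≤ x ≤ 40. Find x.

35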